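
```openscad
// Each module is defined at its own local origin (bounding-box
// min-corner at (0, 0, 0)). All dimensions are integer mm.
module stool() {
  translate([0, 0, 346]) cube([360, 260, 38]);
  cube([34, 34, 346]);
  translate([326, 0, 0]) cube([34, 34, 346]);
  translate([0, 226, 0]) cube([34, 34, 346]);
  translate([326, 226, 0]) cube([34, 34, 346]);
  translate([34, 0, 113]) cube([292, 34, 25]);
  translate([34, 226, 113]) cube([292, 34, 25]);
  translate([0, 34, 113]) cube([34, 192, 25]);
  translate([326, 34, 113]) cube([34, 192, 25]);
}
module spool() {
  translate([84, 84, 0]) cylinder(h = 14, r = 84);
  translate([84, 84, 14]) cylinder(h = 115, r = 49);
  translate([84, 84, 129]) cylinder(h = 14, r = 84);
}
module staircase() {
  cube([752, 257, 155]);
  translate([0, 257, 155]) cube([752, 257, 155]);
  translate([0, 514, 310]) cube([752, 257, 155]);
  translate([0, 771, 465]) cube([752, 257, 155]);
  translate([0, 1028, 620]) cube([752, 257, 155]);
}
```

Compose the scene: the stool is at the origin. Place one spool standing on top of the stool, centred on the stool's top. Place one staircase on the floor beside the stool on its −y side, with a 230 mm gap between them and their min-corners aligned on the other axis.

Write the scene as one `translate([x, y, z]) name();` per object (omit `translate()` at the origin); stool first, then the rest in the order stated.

stool();
translate([96, 46, 384]) spool();
translate([0, -1515, 0]) staircase();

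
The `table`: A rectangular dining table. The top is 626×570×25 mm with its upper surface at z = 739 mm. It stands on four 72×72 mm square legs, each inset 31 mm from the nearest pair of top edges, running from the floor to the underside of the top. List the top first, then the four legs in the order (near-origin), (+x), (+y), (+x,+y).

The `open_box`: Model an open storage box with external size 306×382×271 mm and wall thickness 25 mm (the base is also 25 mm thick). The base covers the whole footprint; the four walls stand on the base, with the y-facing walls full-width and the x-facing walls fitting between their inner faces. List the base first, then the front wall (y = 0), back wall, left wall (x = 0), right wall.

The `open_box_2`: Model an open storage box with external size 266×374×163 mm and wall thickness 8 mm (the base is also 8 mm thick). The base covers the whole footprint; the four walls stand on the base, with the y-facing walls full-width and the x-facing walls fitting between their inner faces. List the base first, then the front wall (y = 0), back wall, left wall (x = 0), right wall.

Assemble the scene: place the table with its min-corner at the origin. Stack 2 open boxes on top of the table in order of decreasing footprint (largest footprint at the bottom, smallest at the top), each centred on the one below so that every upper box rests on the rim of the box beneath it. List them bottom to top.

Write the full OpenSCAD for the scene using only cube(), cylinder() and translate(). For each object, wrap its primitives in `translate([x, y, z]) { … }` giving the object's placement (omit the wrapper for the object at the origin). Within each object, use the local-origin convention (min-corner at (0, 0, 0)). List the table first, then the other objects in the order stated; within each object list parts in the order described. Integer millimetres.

translate([0, 0, 714]) cube([626, 570, 25]);
translate([31, 31, 0]) cube([72, 72, 714]);
translate([523, 31, 0]) cube([72, 72, 714]);
translate([31, 467, 0]) cube([72, 72, 714]);
translate([523, 467, 0]) cube([72, 72, 714]);
translate([160, 94, 739]) {
  cube([306, 382, 25]);
  translate([0, 0, 25]) cube([306, 25, 246]);
  translate([0, 357, 25]) cube([306, 25, 246]);
  translate([0, 25, 25]) cube([25, 332, 246]);
  translate([281, 25, 25]) cube([25, 332, 246]);
}
translate([180, 98, 1010]) {
  cube([266, 374, 8]);
  translate([0, 0, 8]) cube([266, 8, 155]);
  translate([0, 366, 8]) cube([266, 8, 155]);
  translate([0, 8, 8]) cube([8, 358, 155]);
  translate([258, 8, 8]) cube([8, 358, 155]);
}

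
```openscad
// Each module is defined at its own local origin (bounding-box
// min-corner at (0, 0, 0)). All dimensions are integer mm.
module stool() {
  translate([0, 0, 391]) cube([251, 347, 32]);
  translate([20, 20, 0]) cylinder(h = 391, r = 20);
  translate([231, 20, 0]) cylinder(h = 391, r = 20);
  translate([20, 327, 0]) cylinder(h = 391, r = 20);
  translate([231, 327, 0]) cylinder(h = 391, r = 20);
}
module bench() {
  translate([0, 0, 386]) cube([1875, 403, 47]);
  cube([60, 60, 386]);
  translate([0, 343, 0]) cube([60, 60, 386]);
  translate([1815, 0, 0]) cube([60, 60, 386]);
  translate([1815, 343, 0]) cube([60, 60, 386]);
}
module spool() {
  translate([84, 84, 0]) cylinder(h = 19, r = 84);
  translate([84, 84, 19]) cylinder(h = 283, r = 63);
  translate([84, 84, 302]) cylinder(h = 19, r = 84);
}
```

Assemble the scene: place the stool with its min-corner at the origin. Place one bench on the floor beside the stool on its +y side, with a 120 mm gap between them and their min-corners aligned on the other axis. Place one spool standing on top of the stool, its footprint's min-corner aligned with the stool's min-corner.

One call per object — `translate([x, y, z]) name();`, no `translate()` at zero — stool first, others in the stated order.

stool();
translate([0, 467, 0]) bench();
translate([0, 0, 423]) spool();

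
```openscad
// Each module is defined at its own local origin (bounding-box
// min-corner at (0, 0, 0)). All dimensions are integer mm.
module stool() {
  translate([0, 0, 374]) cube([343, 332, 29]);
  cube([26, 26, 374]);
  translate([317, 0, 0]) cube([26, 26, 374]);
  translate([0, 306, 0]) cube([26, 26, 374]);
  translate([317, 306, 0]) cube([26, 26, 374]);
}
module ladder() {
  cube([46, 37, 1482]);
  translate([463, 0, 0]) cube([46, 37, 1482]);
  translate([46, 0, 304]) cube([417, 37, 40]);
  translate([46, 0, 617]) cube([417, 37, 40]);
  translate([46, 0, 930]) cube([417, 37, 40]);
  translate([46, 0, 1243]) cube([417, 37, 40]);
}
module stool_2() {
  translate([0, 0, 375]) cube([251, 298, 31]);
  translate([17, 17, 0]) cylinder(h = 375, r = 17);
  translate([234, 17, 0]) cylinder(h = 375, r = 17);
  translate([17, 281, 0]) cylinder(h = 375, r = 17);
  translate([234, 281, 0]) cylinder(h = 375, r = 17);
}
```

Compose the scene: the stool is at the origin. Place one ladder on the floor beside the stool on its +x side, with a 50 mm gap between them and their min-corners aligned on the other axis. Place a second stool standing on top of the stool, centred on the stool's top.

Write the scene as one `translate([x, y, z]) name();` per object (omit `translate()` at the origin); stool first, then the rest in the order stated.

stool();
translate([393, 0, 0]) ladder();
translate([46, 17, 403]) stool_2();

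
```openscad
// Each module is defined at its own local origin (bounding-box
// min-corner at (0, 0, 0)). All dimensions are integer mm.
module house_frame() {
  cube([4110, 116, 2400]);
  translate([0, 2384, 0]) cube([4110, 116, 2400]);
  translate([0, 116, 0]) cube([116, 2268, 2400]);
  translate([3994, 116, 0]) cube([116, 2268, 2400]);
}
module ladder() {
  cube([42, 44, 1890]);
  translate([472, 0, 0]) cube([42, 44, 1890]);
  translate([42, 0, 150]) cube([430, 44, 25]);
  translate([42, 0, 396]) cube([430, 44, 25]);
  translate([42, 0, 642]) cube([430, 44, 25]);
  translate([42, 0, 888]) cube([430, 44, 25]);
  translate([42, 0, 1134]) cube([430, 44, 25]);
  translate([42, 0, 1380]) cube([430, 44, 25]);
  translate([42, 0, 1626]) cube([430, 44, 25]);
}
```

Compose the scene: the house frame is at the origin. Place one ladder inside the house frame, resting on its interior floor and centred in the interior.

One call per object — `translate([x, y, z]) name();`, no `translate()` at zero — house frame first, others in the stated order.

house_frame();
translate([1798, 1228, 0]) ladder();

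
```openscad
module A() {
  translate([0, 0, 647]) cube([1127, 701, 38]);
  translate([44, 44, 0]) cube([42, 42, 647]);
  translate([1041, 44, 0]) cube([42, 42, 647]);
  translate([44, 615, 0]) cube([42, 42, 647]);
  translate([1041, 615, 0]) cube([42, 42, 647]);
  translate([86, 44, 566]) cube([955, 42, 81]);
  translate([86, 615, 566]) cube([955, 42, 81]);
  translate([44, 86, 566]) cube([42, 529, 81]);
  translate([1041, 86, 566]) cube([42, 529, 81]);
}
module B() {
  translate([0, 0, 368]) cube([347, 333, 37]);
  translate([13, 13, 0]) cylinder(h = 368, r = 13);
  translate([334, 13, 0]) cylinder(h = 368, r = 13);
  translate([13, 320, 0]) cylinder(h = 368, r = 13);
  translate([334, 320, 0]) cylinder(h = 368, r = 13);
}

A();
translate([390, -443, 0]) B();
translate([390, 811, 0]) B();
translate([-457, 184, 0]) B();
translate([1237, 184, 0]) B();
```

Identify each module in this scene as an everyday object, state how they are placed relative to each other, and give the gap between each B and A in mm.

A is a table. B is a stool. Four stools sit around the table at the −y, +y, −x, +x sides. The gap between each stool and the table is 110 mm.

Each stool's nearest face is 110 mm from the table's bounding box.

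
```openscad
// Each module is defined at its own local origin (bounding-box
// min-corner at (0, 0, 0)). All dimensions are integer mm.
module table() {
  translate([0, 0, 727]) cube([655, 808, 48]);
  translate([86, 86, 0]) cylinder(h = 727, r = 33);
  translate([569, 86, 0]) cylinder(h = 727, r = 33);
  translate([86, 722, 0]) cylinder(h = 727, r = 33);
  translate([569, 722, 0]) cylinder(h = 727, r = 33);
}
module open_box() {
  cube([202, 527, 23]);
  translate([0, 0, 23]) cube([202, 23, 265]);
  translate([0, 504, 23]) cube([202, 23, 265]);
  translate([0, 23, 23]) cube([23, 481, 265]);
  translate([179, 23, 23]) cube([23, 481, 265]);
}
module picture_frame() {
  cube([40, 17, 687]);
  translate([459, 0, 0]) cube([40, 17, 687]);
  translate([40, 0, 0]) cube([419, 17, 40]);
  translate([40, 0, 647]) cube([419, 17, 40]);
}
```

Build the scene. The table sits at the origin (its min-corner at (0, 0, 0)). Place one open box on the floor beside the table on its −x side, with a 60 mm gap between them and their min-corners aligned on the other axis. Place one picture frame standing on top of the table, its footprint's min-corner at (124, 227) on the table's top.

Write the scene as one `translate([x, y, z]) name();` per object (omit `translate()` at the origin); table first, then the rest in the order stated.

table();
translate([-262, 0, 0]) open_box();
translate([124, 227, 775]) picture_frame();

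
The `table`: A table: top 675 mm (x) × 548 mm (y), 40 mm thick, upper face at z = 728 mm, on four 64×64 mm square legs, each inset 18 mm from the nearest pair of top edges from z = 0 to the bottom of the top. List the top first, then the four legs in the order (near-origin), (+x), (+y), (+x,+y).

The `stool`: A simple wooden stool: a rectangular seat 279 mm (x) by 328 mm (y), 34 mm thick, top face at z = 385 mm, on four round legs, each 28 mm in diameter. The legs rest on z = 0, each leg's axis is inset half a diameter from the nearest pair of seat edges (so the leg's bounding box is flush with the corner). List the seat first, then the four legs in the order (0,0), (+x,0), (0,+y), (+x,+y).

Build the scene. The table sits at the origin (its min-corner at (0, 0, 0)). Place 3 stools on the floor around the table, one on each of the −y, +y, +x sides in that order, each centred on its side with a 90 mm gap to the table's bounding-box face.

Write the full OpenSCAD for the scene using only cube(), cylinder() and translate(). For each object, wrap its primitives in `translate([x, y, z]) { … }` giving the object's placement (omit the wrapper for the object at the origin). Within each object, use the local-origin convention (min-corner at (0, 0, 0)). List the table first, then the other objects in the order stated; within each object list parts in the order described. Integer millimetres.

translate([0, 0, 688]) cube([675, 548, 40]);
translate([18, 18, 0]) cube([64, 64, 688]);
translate([593, 18, 0]) cube([64, 64, 688]);
translate([18, 466, 0]) cube([64, 64, 688]);
translate([593, 466, 0]) cube([64, 64, 688]);
translate([198, -418, 0]) {
  translate([0, 0, 351]) cube([279, 328, 34]);
  translate([14, 14, 0]) cylinder(h = 351, r = 14);
  translate([265, 14, 0]) cylinder(h = 351, r = 14);
  translate([14, 314, 0]) cylinder(h = 351, r = 14);
  translate([265, 314, 0]) cylinder(h = 351, r = 14);
}
translate([198, 638, 0]) {
  translate([0, 0, 351]) cube([279, 328, 34]);
  translate([14, 14, 0]) cylinder(h = 351, r = 14);
  translate([265, 14, 0]) cylinder(h = 351, r = 14);
  translate([14, 314, 0]) cylinder(h = 351, r = 14);
  translate([265, 314, 0]) cylinder(h = 351, r = 14);
}
translate([765, 110, 0]) {
  translate([0, 0, 351]) cube([279, 328, 34]);
  translate([14, 14, 0]) cylinder(h = 351, r = 14);
  translate([265, 14, 0]) cylinder(h = 351, r = 14);
  translate([14, 314, 0]) cylinder(h = 351, r = 14);
  translate([265, 314, 0]) cylinder(h = 351, r = 14);
}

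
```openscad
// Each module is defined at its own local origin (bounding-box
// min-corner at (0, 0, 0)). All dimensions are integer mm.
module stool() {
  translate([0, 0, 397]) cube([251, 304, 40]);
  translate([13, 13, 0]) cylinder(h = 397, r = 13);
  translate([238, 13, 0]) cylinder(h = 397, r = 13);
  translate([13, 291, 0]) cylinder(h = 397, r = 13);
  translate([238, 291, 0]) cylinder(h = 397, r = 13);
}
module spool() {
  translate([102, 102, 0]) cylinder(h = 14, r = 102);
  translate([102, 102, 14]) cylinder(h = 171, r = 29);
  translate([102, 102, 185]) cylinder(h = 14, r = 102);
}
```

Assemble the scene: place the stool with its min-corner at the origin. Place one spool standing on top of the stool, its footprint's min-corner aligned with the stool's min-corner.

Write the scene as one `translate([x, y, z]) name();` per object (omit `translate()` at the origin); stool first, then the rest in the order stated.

stool();
translate([0, 0, 437]) spool();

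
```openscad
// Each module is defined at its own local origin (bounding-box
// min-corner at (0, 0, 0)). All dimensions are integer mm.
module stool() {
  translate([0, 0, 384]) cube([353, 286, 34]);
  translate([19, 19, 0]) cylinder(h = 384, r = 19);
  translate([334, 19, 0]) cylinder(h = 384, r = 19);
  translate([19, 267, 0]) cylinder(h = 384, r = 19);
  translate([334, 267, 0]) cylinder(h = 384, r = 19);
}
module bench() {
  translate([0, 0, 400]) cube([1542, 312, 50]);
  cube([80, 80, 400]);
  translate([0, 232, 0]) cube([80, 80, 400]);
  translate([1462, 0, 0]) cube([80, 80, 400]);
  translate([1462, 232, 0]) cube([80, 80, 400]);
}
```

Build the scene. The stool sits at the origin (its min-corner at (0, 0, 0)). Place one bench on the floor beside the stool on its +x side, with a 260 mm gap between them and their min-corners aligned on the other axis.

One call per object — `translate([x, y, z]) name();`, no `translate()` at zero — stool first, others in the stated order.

stool();
translate([613, 0, 0]) bench();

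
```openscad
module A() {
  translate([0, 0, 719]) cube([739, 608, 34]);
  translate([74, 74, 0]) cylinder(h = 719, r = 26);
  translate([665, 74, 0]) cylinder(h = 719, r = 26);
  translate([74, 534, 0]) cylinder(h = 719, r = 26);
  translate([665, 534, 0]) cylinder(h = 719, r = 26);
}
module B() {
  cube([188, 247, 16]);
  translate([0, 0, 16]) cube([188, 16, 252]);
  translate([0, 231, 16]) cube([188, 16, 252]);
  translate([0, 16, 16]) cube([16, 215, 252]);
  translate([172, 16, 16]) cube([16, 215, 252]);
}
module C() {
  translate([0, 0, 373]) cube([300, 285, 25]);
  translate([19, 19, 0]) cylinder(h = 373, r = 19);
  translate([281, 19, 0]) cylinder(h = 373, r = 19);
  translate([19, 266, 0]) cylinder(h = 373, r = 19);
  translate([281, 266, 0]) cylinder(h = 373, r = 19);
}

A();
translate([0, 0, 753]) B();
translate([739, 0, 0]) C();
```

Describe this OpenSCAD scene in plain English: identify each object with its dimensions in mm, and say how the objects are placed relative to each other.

A is a table with a 739×608 mm rectangular top, 34 mm thick, top surface at z = 753 mm, supported by four round legs of 52 mm diameter, each leg's bounding box inset 48 mm from the nearest pair of top edges, running from the floor.

B is an open-topped rectangular box: outside dimensions 188×247×268 mm, with a uniform wall and base thickness of 16 mm. The base is a full 188×247 slab on the floor; four walls sit on top of the base. The front and back walls (the −y and +y sides) span the full width; the two side walls fit between them.

C is a four-legged stool. The seat is 300×285 mm, 25 mm thick, top at z = 398 mm. It stands on four round legs, each 38 mm in diameter, from z = 0 to the seat underside, each leg's axis is inset half a diameter from the nearest pair of seat edges (so the leg's bounding box is flush with the corner).

The open box is on top of the table. The stool is against the table's +x side, with their −y faces flush.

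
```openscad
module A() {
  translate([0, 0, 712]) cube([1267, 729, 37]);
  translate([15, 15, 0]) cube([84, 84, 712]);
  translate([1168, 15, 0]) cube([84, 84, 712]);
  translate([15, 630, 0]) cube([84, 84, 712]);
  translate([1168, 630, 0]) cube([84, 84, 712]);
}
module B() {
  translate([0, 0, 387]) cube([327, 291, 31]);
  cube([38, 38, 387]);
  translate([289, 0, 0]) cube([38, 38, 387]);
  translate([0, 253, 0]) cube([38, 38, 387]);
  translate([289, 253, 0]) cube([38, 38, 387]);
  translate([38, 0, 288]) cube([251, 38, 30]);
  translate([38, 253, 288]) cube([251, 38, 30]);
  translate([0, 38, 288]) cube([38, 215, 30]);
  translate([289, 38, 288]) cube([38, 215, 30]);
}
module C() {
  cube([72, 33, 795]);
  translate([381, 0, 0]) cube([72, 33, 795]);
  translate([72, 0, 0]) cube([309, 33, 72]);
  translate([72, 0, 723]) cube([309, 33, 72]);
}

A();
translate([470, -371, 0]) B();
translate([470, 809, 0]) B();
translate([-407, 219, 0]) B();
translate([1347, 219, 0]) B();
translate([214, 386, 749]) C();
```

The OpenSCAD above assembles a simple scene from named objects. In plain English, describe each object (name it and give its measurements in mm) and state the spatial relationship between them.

A is a table with a 1267×729 mm rectangular top, 37 mm thick, top surface at z = 749 mm, supported by four 84×84 mm square legs, each inset 15 mm from the nearest pair of top edges, running from the floor.

B is a four-legged stool. The seat is a 327×291×31 mm slab whose top surface is at z = 418 mm; four square legs, each 38×38 mm in cross-section, run from the floor (z = 0) to the underside of the seat, each flush with a corner of the seat. Four stretchers, 38 mm wide and 30 mm tall, connect adjacent legs with their undersides at z = 288 mm, each running between the inner faces of the legs it joins and aligned with the legs' outer faces on the other axis.

C is a picture frame with a 309×651 mm rectangular opening (x by z) and a uniform 72 mm border on every side. Frame depth is 33 mm along y. It is built from two vertical stiles running the full outside height and two horizontal rails spanning the gap between the stiles.

Four stools sit around the table at the −y, +y, −x, +x sides. The picture frame is on top of the table.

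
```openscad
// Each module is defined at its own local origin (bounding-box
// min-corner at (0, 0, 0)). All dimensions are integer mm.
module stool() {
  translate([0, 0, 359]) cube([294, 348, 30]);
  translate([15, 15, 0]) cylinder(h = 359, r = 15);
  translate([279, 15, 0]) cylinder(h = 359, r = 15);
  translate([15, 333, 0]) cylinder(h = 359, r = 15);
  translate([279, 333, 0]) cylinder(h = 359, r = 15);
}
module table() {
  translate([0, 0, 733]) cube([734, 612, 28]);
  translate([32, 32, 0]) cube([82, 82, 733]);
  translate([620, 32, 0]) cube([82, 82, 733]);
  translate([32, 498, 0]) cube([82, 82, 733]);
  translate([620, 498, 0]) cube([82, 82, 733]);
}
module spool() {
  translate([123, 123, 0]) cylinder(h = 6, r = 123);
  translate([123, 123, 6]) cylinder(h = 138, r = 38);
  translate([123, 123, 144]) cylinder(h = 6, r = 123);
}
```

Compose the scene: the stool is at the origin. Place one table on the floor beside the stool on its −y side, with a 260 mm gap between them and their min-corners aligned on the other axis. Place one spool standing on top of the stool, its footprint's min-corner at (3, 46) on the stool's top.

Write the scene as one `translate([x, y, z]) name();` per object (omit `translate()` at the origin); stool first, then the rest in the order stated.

stool();
translate([0, -872, 0]) table();
translate([3, 46, 389]) spool();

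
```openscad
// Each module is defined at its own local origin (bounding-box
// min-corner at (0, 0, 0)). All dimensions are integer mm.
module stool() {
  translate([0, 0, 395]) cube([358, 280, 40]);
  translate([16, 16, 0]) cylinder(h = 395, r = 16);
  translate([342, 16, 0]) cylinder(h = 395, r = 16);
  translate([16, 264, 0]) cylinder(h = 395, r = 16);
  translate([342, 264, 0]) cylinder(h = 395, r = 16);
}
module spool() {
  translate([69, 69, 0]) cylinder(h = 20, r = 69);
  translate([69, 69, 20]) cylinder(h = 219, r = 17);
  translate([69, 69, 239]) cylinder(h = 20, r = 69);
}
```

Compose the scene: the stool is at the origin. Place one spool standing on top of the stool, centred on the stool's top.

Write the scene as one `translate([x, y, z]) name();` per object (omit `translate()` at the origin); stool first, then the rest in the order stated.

stool();
translate([110, 71, 435]) spool();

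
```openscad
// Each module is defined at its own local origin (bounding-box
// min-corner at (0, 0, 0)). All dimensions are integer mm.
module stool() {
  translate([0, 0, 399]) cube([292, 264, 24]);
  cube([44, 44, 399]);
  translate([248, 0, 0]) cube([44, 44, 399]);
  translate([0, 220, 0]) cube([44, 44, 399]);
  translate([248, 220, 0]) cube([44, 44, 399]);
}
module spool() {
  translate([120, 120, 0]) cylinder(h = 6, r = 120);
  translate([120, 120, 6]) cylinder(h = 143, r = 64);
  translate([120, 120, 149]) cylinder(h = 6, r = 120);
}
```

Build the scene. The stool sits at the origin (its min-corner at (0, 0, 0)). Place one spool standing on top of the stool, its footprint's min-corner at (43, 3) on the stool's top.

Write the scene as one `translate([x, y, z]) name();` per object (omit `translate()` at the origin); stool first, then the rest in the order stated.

stool();
translate([43, 3, 423]) spool();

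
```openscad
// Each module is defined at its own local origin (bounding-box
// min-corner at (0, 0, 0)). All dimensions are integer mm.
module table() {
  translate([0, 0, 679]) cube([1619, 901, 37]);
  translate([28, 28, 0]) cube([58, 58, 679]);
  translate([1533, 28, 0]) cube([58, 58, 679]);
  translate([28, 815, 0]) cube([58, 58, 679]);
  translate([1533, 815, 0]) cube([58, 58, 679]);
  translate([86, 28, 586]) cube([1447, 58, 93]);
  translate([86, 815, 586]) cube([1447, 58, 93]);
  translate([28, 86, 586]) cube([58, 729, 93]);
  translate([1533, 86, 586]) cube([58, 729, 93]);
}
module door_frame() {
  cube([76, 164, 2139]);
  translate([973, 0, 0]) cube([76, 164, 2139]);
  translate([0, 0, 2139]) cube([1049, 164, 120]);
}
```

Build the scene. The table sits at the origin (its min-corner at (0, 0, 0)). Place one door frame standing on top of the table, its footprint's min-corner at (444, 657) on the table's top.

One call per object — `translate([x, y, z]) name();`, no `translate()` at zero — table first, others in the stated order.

table();
translate([444, 657, 716]) door_frame();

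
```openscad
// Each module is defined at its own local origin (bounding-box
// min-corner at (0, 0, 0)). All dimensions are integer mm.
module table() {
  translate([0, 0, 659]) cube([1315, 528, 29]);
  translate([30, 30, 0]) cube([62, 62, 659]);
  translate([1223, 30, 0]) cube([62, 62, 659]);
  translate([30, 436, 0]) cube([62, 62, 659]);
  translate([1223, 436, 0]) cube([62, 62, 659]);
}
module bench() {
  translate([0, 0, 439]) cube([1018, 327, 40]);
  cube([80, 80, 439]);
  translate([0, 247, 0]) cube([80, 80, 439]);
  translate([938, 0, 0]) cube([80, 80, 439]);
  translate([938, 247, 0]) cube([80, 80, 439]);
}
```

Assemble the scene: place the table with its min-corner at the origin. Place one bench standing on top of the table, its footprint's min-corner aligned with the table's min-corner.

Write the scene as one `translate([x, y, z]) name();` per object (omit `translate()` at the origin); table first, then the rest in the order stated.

table();
translate([0, 0, 688]) bench();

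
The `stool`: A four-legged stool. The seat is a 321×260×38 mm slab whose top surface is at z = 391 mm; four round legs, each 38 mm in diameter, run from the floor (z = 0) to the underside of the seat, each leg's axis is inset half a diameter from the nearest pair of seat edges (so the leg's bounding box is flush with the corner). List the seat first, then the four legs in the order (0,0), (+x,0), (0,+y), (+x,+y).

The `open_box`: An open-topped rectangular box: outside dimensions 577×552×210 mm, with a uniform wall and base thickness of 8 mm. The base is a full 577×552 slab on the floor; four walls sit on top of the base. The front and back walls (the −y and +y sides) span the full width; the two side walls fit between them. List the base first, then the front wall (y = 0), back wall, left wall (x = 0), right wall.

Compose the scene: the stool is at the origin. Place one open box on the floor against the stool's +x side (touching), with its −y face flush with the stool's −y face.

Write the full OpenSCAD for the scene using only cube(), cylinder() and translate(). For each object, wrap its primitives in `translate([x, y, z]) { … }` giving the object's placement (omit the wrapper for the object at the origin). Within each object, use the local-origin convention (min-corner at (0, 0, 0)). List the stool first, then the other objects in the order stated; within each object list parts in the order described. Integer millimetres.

translate([0, 0, 353]) cube([321, 260, 38]);
translate([19, 19, 0]) cylinder(h = 353, r = 19);
translate([302, 19, 0]) cylinder(h = 353, r = 19);
translate([19, 241, 0]) cylinder(h = 353, r = 19);
translate([302, 241, 0]) cylinder(h = 353, r = 19);
translate([321, 0, 0]) {
  cube([577, 552, 8]);
  translate([0, 0, 8]) cube([577, 8, 202]);
  translate([0, 544, 8]) cube([577, 8, 202]);
  translate([0, 8, 8]) cube([8, 536, 202]);
  translate([569, 8, 8]) cube([8, 536, 202]);
}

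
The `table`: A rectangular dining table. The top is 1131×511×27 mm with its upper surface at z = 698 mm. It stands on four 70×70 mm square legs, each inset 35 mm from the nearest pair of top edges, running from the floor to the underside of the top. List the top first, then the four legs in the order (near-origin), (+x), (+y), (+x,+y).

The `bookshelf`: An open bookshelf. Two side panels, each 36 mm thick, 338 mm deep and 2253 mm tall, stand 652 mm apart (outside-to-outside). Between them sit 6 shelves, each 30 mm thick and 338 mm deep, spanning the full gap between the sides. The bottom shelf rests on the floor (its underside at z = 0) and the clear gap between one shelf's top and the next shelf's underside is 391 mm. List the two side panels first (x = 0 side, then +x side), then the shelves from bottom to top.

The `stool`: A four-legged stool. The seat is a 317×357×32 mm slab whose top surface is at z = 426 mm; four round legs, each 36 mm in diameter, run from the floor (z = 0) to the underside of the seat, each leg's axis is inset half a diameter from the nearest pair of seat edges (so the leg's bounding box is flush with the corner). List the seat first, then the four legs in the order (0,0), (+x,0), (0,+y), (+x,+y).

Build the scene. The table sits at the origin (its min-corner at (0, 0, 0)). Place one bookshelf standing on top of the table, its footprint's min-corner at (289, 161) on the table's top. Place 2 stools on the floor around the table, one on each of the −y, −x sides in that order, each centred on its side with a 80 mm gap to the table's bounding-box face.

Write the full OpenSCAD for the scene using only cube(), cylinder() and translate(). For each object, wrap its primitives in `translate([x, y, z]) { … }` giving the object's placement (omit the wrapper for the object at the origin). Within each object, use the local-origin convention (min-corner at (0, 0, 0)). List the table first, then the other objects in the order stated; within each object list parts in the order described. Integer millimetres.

translate([0, 0, 671]) cube([1131, 511, 27]);
translate([35, 35, 0]) cube([70, 70, 671]);
translate([1026, 35, 0]) cube([70, 70, 671]);
translate([35, 406, 0]) cube([70, 70, 671]);
translate([1026, 406, 0]) cube([70, 70, 671]);
translate([289, 161, 698]) {
  cube([36, 338, 2253]);
  translate([616, 0, 0]) cube([36, 338, 2253]);
  translate([36, 0, 0]) cube([580, 338, 30]);
  translate([36, 0, 421]) cube([580, 338, 30]);
  translate([36, 0, 842]) cube([580, 338, 30]);
  translate([36, 0, 1263]) cube([580, 338, 30]);
  translate([36, 0, 1684]) cube([580, 338, 30]);
  translate([36, 0, 2105]) cube([580, 338, 30]);
}
translate([407, -437, 0]) {
  translate([0, 0, 394]) cube([317, 357, 32]);
  translate([18, 18, 0]) cylinder(h = 394, r = 18);
  translate([299, 18, 0]) cylinder(h = 394, r = 18);
  translate([18, 339, 0]) cylinder(h = 394, r = 18);
  translate([299, 339, 0]) cylinder(h = 394, r = 18);
}
translate([-397, 77, 0]) {
  translate([0, 0, 394]) cube([317, 357, 32]);
  translate([18, 18, 0]) cylinder(h = 394, r = 18);
  translate([299, 18, 0]) cylinder(h = 394, r = 18);
  translate([18, 339, 0]) cylinder(h = 394, r = 18);
  translate([299, 339, 0]) cylinder(h = 394, r = 18);
}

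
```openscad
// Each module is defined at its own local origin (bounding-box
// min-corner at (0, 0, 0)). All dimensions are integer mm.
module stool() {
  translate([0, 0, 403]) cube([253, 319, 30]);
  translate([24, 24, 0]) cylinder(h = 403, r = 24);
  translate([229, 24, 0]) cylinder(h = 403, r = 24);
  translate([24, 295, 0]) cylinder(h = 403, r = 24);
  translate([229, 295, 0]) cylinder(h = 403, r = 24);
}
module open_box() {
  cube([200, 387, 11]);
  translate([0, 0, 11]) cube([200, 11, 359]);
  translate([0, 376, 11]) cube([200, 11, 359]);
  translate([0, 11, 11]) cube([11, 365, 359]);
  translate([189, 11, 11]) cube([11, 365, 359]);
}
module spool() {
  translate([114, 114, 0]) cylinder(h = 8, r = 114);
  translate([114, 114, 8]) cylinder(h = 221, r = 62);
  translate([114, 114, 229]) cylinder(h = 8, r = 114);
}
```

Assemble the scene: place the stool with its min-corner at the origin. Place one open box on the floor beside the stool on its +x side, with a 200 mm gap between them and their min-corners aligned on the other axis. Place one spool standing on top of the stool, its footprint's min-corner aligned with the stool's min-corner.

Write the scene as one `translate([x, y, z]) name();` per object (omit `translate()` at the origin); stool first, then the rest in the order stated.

stool();
translate([453, 0, 0]) open_box();
translate([0, 0, 433]) spool();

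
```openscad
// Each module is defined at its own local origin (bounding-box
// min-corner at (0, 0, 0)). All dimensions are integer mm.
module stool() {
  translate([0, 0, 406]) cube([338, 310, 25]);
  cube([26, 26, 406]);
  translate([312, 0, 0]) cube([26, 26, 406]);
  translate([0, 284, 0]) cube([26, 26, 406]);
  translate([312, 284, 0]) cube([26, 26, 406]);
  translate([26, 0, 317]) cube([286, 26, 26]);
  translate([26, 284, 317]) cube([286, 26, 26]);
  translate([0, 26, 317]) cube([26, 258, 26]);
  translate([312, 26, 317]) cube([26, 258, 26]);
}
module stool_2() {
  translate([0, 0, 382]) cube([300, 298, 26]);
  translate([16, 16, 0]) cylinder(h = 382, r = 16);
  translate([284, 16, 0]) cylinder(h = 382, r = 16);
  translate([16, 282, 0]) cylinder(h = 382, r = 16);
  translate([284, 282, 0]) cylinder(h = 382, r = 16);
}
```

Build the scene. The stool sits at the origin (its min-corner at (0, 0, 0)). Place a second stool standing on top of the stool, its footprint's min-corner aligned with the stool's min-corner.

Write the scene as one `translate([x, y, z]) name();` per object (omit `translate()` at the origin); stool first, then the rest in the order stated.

stool();
translate([0, 0, 431]) stool_2();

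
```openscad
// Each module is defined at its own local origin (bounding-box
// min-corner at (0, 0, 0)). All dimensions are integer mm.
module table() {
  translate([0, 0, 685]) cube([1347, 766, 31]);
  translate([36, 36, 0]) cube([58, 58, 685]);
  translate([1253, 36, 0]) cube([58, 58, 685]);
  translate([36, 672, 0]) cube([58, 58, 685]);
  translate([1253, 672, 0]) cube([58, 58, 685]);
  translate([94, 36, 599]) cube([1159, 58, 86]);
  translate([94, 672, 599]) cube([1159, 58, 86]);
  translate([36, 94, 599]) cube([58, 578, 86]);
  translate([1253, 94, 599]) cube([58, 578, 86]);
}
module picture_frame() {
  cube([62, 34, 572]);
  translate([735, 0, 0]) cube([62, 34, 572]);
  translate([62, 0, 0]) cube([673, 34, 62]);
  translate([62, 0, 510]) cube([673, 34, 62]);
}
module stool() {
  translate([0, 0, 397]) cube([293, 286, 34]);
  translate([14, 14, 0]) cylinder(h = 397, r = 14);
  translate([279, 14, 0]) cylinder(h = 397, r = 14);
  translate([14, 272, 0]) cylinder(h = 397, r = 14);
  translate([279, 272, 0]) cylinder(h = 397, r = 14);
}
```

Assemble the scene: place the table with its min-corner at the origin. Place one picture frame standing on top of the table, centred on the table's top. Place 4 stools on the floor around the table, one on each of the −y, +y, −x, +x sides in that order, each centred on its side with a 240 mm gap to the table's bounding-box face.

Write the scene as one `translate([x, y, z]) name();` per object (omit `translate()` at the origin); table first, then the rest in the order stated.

table();
translate([275, 366, 716]) picture_frame();
translate([527, -526, 0]) stool();
translate([527, 1006, 0]) stool();
translate([-533, 240, 0]) stool();
translate([1587, 240, 0]) stool();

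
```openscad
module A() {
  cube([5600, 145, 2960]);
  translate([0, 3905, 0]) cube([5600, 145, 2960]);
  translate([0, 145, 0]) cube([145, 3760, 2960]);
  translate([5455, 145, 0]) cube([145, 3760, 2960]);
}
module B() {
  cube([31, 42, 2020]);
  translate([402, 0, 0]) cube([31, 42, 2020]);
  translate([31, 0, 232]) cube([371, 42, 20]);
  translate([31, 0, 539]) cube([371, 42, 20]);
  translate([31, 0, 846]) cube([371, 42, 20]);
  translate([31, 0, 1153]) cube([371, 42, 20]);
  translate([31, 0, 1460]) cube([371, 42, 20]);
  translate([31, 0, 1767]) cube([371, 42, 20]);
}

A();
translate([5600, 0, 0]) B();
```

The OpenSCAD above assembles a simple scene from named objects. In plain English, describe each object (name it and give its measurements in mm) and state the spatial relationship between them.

A is a box-shaped house frame (walls only): outside footprint 5600×4050 mm, wall height 2960 mm, wall thickness 145 mm. The two y-facing walls run the full x-width; the two x-facing walls fit between the inner faces of the y-facing walls.

B is a wooden ladder with two side rails of 31×42 mm section and 2020 mm height, set 433 mm apart overall. Between them run 6 rectangular rungs (42 mm deep, 20 mm thick), front faces flush with the rails' −y face. The bottom of the first rung is 232 mm above the floor and each subsequent rung is 307 mm higher than the one below.

The ladder is against the house frame's +x side, with their −y faces flush.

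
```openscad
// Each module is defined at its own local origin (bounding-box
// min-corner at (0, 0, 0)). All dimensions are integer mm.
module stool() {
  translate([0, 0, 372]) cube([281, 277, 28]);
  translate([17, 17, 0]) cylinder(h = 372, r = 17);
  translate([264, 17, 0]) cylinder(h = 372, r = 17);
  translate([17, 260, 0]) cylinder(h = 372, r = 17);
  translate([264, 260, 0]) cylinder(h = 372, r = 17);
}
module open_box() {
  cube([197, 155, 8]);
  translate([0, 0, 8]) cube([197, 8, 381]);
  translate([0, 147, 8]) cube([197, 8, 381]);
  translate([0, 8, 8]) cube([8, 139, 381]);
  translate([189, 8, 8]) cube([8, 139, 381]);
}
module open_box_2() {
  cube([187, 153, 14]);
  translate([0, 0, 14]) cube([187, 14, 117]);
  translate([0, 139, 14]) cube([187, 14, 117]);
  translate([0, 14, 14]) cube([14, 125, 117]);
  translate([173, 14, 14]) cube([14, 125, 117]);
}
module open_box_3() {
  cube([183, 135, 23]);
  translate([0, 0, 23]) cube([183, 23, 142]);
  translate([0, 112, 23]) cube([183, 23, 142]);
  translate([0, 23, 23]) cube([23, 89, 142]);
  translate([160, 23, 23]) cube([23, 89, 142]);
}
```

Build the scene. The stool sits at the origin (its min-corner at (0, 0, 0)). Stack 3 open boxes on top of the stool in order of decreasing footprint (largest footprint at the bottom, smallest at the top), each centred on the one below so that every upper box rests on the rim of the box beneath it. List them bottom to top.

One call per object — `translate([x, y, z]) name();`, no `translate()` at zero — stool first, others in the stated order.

stool();
translate([42, 61, 400]) open_box();
translate([47, 62, 789]) open_box_2();
translate([49, 71, 920]) open_box_3();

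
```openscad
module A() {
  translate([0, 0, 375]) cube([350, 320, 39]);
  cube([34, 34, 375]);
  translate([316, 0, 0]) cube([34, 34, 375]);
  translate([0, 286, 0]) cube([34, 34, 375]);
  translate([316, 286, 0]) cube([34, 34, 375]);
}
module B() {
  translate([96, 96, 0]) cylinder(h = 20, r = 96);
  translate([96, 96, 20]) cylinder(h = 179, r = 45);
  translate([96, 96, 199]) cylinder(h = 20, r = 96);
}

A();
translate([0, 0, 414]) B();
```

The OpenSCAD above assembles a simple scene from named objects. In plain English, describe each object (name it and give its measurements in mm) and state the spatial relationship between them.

A is a four-legged stool. The seat is 350×320 mm, 39 mm thick, top at z = 414 mm. It stands on four square legs, each 34×34 mm in cross-section, from z = 0 to the seat underside, each flush with a corner of the seat.

B is a spool: two coaxial disc flanges of radius 96 mm and thickness 20 mm, joined by a core cylinder of radius 45 mm and height 179 mm. The lower flange rests on z = 0 and the three cylinders share a vertical axis.

The spool is on top of the stool.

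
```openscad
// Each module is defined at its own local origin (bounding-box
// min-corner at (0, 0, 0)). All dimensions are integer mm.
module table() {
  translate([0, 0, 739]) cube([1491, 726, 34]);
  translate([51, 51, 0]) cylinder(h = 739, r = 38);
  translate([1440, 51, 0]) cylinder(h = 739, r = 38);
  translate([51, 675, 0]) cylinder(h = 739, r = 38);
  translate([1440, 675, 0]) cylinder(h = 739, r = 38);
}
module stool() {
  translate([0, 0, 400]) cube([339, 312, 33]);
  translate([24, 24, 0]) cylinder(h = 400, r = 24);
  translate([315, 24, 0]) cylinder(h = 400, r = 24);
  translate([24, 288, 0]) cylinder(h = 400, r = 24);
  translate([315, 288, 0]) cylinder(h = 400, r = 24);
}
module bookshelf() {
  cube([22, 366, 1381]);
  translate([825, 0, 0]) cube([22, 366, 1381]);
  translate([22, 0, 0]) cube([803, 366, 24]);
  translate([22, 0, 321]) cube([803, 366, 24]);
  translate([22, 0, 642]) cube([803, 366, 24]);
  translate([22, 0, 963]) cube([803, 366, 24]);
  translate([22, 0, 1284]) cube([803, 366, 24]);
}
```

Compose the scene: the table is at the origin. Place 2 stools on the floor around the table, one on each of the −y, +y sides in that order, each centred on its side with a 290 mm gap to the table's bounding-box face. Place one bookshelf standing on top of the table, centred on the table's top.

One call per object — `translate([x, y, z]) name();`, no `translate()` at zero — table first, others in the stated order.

table();
translate([576, -602, 0]) stool();
translate([576, 1016, 0]) stool();
translate([322, 180, 773]) bookshelf();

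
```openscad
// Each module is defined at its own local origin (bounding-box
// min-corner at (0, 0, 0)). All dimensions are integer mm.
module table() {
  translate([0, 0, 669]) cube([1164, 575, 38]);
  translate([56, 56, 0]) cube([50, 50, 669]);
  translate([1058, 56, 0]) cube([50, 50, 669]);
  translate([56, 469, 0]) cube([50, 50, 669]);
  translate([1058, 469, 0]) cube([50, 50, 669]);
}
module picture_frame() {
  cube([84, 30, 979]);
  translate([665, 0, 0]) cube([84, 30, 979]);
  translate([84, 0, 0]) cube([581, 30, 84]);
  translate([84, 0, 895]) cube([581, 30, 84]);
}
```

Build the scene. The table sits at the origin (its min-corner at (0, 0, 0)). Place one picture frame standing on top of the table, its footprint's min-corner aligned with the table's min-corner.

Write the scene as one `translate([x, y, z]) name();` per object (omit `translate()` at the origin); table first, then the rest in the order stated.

table();
translate([0, 0, 707]) picture_frame();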